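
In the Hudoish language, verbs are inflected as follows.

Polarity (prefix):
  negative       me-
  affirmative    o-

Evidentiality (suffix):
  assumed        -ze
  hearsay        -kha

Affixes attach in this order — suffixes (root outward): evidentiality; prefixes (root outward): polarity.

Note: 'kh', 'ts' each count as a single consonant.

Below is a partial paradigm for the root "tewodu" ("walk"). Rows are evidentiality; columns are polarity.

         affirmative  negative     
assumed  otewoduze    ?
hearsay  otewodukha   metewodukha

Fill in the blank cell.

Attach evidentiality assumed -ze → tewoduze.
Attach polarity negative me- → metewoduze.

metewoduze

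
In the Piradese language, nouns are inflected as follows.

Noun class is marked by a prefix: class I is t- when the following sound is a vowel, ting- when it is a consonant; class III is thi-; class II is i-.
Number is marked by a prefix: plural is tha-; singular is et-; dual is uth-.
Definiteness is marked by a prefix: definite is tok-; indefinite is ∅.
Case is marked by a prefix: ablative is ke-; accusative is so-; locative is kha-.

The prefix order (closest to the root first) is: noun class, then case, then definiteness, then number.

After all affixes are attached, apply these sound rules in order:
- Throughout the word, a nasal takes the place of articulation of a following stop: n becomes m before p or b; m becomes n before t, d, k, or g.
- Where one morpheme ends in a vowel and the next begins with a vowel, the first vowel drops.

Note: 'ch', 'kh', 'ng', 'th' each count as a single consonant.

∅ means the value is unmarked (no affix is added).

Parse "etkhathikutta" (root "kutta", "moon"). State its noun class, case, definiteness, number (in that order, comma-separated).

class III, locative, indefinite, singular

Segment: et-kha-thi-kutta.
noun class: thi- → class III.
case: kha- → locative.
definiteness: ∅ → indefinite.
number: et- → singular.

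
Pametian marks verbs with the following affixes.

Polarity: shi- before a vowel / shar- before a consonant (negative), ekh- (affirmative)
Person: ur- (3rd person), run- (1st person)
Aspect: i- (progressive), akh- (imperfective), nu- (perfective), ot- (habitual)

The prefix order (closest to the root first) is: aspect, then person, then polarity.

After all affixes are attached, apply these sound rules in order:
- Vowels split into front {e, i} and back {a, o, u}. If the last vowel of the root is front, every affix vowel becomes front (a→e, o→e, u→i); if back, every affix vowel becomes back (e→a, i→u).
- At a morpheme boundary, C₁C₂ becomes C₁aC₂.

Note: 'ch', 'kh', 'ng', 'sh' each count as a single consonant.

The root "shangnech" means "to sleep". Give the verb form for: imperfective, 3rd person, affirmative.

Attach aspect imperfective akh- → akhshangnech.
Attach person 3rd person ur- → urakhshangnech.
Attach polarity affirmative ekh- → ekhurakhshangnech.
Apply vowel harmony: ekhurakhshangnech → ekhirekhshangnech.
Apply epenthesis: ekhirekhshangnech → ekhirekhashangnech.

ekhirekhashangnech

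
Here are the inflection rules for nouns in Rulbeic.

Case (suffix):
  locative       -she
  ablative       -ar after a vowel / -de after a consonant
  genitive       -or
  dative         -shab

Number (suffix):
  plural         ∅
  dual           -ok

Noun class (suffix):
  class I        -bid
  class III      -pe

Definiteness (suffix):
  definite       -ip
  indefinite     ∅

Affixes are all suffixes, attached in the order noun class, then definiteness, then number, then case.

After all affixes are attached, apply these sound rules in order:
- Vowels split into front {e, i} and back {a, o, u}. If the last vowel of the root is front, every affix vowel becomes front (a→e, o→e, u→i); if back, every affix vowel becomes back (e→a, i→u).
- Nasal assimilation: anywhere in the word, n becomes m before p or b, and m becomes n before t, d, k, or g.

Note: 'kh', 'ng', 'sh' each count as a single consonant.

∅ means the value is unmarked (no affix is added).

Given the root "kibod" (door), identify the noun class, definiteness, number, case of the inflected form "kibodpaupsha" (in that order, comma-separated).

Segment: kibod-pe-ip-she.
noun class: -pe → class III.
definiteness: -ip → definite.
number: ∅ → plural.
case: -she → locative.

class III, definite, plural, locative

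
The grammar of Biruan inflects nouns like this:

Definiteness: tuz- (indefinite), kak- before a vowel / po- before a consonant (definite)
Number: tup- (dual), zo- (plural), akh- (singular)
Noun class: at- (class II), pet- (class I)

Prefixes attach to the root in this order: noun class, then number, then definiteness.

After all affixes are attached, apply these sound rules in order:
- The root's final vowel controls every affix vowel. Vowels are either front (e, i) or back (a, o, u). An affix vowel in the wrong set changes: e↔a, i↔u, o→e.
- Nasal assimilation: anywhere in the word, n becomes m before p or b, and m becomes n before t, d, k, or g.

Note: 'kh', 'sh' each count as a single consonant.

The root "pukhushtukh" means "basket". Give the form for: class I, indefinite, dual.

Attach noun class class I pet- → petpukhushtukh.
Attach number dual tup- → tuppetpukhushtukh.
Attach definiteness indefinite tuz- → tuztuppetpukhushtukh.
Apply vowel harmony: tuztuppetpukhushtukh → tuztuppatpukhushtukh.
Nasal assimilation: no change.

tuztuppatpukhushtukh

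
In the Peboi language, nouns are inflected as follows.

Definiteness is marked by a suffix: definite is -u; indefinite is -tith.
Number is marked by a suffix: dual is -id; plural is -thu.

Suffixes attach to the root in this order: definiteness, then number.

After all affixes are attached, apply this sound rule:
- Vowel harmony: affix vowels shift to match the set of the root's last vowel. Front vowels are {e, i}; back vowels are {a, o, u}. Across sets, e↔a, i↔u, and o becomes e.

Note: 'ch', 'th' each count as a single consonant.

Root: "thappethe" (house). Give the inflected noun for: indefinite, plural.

thappethetiththi

Attach definiteness indefinite -tith → thappethetith.
Attach number plural -thu → thappethetiththu.
Apply vowel harmony: thappethetiththu → thappethetiththi.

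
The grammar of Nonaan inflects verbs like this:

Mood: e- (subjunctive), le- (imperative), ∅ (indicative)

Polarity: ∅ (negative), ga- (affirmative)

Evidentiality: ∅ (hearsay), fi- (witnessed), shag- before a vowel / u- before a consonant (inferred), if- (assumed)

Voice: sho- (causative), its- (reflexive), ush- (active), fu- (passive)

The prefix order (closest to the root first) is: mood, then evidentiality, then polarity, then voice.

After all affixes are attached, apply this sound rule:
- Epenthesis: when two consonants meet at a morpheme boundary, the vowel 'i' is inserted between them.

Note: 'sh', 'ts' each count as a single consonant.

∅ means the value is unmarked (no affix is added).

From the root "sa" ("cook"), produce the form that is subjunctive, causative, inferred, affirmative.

shogashagesa

Attach mood subjunctive e- → esa.
Attach evidentiality inferred shag- (before vowel 'e') → shagesa.
Attach polarity affirmative ga- → gashagesa.
Attach voice causative sho- → shogashagesa.
Epenthesis: no change.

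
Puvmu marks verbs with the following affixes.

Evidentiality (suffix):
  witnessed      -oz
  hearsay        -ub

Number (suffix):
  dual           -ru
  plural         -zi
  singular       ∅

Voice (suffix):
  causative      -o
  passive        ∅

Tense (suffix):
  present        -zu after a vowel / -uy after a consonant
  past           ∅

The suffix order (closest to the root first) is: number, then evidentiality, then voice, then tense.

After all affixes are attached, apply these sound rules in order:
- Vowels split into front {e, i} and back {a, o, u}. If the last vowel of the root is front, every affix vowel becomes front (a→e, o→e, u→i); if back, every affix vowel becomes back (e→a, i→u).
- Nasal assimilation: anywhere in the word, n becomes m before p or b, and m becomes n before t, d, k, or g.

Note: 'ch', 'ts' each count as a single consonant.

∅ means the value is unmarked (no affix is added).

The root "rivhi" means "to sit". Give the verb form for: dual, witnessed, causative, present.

rivhiriezezi

Attach number dual -ru → rivhiru.
Attach evidentiality witnessed -oz → rivhiruoz.
Attach voice causative -o → rivhiruozo.
Attach tense present -zu (after vowel 'o') → rivhiruozozu.
Apply vowel harmony: rivhiruozozu → rivhiriezezi.
Nasal assimilation: no change.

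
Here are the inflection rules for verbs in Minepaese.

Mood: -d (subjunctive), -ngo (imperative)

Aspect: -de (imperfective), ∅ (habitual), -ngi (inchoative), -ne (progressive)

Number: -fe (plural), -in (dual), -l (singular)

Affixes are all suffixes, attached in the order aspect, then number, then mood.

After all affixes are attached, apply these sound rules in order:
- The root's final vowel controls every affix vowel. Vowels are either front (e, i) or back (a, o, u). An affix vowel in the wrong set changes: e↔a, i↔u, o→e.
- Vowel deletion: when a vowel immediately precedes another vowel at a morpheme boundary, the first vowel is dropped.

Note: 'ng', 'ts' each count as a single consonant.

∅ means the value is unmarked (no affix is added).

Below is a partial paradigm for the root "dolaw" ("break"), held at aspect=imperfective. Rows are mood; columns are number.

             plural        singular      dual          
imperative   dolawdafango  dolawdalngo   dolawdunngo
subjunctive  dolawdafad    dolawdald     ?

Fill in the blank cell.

dolawdund

Attach aspect imperfective -de → dolawde.
Attach number dual -in → dolawdein.
Attach mood subjunctive -d → dolawdeind.
Apply vowel harmony: dolawdeind → dolawdaund.
Apply vowel deletion: dolawdaund → dolawdund.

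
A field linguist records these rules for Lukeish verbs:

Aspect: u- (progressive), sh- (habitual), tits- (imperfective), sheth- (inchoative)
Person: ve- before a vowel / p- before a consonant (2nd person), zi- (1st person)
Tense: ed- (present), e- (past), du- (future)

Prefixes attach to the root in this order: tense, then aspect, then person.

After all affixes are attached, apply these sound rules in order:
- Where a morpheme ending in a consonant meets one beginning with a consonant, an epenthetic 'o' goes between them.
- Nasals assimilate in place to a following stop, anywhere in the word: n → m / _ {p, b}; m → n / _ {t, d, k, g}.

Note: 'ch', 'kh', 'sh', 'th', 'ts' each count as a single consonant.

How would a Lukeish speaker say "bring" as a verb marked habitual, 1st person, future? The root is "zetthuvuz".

zishoduzetthuvuz

Attach tense future du- → duzetthuvuz.
Attach aspect habitual sh- → shduzetthuvuz.
Attach person 1st person zi- → zishduzetthuvuz.
Apply epenthesis: zishduzetthuvuz → zishoduzetthuvuz.
Nasal assimilation: no change.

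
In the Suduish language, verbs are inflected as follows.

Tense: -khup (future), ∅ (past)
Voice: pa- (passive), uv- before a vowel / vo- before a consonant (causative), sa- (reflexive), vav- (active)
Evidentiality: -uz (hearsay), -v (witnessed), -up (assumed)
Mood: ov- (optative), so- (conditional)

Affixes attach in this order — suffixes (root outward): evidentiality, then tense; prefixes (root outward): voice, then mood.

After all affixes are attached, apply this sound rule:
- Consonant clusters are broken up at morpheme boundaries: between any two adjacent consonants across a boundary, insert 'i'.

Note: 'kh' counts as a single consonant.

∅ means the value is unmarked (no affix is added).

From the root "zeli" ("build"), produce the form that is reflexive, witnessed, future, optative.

ovisazelivikhup

Attach evidentiality witnessed -v → zeliv.
Attach voice reflexive sa- → sazeliv.
Attach tense future -khup → sazelivkhup.
Attach mood optative ov- → ovsazelivkhup.
Apply epenthesis: ovsazelivkhup → ovisazelivikhup.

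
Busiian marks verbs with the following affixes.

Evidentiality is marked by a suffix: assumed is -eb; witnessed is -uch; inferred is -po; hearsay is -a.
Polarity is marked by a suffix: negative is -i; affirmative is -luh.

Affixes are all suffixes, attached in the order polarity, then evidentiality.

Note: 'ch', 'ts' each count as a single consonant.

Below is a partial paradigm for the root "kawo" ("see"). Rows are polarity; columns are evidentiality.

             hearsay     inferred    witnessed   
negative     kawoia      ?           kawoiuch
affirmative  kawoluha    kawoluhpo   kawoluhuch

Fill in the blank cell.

Attach polarity negative -i → kawoi.
Attach evidentiality inferred -po → kawoipo.

kawoipo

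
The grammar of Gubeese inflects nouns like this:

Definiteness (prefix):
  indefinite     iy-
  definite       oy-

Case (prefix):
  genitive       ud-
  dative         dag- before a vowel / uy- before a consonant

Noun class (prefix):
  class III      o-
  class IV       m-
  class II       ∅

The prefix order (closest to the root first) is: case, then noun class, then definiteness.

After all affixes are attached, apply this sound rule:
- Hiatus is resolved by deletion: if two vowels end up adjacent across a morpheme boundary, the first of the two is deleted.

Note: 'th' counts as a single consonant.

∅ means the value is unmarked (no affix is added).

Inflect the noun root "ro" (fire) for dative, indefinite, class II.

Attach case dative uy- (before consonant 'r') → uyro.
noun class = class II: zero marking, form stays uyro.
Attach definiteness indefinite iy- → iyuyro.
Vowel deletion: no change.

iyuyro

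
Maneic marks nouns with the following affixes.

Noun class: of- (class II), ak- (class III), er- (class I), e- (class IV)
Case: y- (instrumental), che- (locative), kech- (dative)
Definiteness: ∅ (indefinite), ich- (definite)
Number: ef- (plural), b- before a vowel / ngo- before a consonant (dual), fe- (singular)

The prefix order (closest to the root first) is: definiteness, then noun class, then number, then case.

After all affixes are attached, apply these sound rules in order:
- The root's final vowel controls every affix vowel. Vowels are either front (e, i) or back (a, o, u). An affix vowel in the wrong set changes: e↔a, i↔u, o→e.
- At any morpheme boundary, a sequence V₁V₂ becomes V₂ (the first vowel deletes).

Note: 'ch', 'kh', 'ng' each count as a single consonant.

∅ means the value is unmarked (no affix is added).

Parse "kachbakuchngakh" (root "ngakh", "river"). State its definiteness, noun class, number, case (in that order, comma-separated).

Segment: kech-b-ak-ich-ngakh.
definiteness: ich- → definite.
noun class: ak- → class III.
number: b/ngo- → dual.
case: kech- → dative.

definite, class III, dual, dative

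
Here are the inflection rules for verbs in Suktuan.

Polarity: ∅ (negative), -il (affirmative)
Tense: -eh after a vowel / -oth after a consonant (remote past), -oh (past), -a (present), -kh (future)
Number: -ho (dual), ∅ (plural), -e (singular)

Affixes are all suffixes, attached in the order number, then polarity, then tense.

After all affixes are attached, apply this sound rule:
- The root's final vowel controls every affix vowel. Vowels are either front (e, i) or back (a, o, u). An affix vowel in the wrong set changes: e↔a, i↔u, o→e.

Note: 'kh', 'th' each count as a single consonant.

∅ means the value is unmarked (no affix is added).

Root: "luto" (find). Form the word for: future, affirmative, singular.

lutoaulkh

Attach number singular -e → lutoe.
Attach polarity affirmative -il → lutoeil.
Attach tense future -kh → lutoeilkh.
Apply vowel harmony: lutoeilkh → lutoaulkh.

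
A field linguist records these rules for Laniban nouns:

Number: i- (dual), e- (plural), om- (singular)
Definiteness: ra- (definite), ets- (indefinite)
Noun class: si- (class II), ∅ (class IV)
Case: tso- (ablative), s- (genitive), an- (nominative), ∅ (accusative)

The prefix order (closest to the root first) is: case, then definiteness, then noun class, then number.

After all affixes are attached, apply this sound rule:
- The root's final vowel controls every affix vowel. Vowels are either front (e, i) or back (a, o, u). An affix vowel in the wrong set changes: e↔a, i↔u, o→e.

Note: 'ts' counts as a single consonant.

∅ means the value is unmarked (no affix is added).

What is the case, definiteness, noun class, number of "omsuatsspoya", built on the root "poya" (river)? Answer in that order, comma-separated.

Segment: om-si-ets-s-poya.
case: s- → genitive.
definiteness: ets- → indefinite.
noun class: si- → class II.
number: om- → singular.

genitive, indefinite, class II, singular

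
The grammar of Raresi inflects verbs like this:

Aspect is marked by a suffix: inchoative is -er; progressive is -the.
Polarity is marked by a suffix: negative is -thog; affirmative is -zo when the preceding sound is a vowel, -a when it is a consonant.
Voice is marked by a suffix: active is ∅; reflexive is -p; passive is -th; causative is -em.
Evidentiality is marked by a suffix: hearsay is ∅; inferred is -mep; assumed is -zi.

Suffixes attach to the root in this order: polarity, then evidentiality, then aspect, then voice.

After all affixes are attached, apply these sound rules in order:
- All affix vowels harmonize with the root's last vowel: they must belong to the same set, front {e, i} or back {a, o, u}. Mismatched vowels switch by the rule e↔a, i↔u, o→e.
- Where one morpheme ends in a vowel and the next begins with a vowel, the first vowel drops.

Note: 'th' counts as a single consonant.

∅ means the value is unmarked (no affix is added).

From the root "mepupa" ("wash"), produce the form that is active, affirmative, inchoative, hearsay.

mepupazar

Attach polarity affirmative -zo (after vowel 'a') → mepupazo.
evidentiality = hearsay: zero marking, form stays mepupazo.
Attach aspect inchoative -er → mepupazoer.
voice = active: zero marking, form stays mepupazoer.
Apply vowel harmony: mepupazoer → mepupazoar.
Apply vowel deletion: mepupazoar → mepupazar.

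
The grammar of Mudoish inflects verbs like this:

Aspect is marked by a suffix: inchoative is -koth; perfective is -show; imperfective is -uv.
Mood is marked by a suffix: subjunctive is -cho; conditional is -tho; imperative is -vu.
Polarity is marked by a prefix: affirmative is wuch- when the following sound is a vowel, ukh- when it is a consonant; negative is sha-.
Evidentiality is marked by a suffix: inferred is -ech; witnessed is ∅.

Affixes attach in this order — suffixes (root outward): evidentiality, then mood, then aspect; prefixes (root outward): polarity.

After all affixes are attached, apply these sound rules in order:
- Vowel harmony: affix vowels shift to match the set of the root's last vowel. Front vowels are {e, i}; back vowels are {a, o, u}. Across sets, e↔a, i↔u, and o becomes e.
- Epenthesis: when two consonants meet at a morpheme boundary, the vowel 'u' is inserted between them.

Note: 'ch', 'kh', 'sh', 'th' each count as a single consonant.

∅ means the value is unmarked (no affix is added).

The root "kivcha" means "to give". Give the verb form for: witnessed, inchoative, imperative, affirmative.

evidentiality = witnessed: zero marking, form stays kivcha.
Attach mood imperative -vu → kivchavu.
Attach aspect inchoative -koth → kivchavukoth.
Attach polarity affirmative ukh- (before consonant 'k') → ukhkivchavukoth.
Vowel harmony: no change.
Apply epenthesis: ukhkivchavukoth → ukhukivchavukoth.

ukhukivchavukoth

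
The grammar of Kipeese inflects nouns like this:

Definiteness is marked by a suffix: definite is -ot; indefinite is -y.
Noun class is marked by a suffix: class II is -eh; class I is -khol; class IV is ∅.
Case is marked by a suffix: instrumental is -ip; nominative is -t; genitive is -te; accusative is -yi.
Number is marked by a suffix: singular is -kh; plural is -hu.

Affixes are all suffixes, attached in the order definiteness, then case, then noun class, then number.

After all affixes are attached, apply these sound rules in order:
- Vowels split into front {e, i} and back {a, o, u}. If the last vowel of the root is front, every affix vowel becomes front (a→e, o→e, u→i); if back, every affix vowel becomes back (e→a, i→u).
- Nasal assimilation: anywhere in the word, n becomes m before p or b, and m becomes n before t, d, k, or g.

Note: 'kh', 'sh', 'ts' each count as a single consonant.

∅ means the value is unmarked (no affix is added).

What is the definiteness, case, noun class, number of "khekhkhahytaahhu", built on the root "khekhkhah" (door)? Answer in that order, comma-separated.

Segment: khekhkhah-y-te-eh-hu.
definiteness: -y → indefinite.
case: -te → genitive.
noun class: -eh → class II.
number: -hu → plural.

indefinite, genitive, class II, plural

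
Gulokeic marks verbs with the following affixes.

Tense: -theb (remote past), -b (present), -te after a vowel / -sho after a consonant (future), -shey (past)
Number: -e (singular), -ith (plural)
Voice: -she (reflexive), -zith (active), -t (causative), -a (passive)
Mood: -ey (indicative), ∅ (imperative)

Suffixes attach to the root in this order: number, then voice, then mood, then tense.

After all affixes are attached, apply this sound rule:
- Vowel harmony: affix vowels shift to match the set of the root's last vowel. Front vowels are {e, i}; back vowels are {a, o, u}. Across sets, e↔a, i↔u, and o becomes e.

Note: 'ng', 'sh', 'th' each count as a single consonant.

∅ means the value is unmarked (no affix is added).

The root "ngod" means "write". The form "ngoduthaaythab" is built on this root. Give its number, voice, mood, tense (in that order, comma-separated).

plural, passive, indicative, remote past

Segment: ngod-ith-a-ey-theb.
number: -ith → plural.
voice: -a → passive.
mood: -ey → indicative.
tense: -theb → remote past.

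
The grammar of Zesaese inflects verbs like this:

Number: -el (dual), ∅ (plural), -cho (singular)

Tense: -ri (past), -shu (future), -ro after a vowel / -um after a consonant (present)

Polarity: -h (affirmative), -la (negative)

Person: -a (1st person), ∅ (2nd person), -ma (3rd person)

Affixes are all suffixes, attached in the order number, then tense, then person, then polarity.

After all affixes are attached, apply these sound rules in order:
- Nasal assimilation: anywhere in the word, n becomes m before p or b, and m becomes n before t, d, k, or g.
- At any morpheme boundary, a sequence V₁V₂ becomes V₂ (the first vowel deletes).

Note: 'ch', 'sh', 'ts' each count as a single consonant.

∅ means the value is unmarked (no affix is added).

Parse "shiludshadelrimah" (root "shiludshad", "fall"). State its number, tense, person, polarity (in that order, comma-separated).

dual, past, 3rd person, affirmative

Segment: shiludshad-el-ri-ma-h.
number: -el → dual.
tense: -ri → past.
person: -ma → 3rd person.
polarity: -h → affirmative.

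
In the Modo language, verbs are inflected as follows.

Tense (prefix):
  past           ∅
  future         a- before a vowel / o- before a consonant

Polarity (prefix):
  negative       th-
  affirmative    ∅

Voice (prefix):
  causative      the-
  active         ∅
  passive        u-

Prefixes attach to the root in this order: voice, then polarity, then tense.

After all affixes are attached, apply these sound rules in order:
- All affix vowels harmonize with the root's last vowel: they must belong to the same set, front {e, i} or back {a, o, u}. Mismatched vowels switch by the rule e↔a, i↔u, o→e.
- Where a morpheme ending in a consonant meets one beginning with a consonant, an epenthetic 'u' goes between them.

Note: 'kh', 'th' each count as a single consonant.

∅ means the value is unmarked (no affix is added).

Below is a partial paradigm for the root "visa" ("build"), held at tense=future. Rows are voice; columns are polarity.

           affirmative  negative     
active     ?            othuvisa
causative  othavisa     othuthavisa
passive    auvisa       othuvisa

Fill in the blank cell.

ovisa

voice = active: zero marking, form stays visa.
polarity = affirmative: zero marking, form stays visa.
Attach tense future o- (before consonant 'v') → ovisa.
Vowel harmony: no change.
Epenthesis: no change.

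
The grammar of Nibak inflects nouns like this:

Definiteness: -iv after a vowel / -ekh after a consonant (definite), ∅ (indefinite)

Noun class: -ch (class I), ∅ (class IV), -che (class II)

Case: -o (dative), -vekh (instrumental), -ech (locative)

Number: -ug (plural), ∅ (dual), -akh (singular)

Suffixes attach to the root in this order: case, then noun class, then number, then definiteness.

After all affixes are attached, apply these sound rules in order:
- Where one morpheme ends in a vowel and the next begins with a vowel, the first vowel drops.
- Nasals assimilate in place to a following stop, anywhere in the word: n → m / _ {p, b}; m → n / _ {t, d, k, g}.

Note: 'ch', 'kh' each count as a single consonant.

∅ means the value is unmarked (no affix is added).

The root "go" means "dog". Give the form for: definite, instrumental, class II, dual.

govekhchiv

Attach case instrumental -vekh → govekh.
Attach noun class class II -che → govekhche.
number = dual: zero marking, form stays govekhche.
Attach definiteness definite -iv (after vowel 'e') → govekhcheiv.
Apply vowel deletion: govekhcheiv → govekhchiv.
Nasal assimilation: no change.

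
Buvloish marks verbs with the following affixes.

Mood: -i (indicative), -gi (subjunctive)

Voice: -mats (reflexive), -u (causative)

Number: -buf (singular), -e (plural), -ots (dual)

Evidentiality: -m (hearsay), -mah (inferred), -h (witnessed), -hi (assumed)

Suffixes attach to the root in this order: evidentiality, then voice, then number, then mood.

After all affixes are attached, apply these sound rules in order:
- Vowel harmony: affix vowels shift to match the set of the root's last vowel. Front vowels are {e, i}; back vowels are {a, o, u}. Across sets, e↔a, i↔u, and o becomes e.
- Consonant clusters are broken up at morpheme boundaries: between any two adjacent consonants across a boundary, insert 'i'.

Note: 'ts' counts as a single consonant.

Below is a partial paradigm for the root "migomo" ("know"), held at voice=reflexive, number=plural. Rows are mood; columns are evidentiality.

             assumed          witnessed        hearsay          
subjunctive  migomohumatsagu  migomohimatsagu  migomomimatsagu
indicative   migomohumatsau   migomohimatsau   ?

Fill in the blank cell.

Attach evidentiality hearsay -m → migomom.
Attach voice reflexive -mats → migomommats.
Attach number plural -e → migomommatse.
Attach mood indicative -i → migomommatsei.
Apply vowel harmony: migomommatsei → migomommatsau.
Apply epenthesis: migomommatsau → migomomimatsau.

migomomimatsau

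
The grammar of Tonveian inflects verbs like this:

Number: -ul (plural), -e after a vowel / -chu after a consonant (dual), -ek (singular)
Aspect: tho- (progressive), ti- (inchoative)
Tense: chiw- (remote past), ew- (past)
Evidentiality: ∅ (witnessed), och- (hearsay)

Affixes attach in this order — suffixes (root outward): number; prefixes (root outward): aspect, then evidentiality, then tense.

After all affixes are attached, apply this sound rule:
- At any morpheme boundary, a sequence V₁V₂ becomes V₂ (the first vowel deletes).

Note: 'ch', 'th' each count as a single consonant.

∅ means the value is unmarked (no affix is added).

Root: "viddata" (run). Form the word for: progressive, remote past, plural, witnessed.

Attach aspect progressive tho- → thoviddata.
evidentiality = witnessed: zero marking, form stays thoviddata.
Attach tense remote past chiw- → chiwthoviddata.
Attach number plural -ul → chiwthoviddataul.
Apply vowel deletion: chiwthoviddataul → chiwthoviddatul.

chiwthoviddatul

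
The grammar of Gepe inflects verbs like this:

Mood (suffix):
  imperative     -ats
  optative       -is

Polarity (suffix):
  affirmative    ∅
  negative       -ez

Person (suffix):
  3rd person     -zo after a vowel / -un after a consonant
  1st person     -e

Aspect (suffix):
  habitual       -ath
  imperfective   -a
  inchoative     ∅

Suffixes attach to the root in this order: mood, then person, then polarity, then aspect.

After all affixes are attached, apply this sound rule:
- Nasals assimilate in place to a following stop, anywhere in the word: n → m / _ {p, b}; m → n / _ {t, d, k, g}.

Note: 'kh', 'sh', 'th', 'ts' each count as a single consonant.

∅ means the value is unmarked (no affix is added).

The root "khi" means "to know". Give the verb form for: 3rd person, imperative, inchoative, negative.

khiatsunez

Attach mood imperative -ats → khiats.
Attach person 3rd person -un (after consonant 'ts') → khiatsun.
Attach polarity negative -ez → khiatsunez.
aspect = inchoative: zero marking, form stays khiatsunez.
Nasal assimilation: no change.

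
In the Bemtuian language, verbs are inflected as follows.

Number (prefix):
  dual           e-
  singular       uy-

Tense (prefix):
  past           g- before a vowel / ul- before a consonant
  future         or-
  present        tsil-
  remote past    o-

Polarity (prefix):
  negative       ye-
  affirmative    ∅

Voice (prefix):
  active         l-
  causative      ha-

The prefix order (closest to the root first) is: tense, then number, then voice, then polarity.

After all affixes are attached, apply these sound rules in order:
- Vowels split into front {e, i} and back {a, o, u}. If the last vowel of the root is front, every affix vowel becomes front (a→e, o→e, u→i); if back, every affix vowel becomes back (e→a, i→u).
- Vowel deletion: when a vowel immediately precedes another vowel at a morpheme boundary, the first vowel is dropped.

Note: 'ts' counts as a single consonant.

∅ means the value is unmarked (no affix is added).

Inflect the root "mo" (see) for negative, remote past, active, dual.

yalomo

Attach tense remote past o- → omo.
Attach number dual e- → eomo.
Attach voice active l- → leomo.
Attach polarity negative ye- → yeleomo.
Apply vowel harmony: yeleomo → yalaomo.
Apply vowel deletion: yalaomo → yalomo.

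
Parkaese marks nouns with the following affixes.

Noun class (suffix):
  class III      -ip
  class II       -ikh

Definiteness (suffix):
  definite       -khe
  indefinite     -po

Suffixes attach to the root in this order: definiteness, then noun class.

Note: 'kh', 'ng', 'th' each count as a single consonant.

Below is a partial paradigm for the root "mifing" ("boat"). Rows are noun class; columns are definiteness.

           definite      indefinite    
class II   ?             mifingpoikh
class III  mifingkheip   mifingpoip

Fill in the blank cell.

mifingkheikh

Attach definiteness definite -khe → mifingkhe.
Attach noun class class II -ikh → mifingkheikh.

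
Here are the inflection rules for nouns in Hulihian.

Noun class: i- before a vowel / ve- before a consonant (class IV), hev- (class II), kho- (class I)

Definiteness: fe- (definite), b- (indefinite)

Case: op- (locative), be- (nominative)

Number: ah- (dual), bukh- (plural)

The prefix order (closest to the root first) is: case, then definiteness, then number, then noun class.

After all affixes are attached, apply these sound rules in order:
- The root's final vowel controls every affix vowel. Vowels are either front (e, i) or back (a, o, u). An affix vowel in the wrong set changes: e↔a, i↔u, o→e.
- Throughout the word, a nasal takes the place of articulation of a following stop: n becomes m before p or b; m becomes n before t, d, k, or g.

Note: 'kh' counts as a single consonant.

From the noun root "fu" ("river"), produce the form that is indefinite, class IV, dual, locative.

Attach case locative op- → opfu.
Attach definiteness indefinite b- → bopfu.
Attach number dual ah- → ahbopfu.
Attach noun class class IV i- (before vowel 'a') → iahbopfu.
Apply vowel harmony: iahbopfu → uahbopfu.
Nasal assimilation: no change.

uahbopfu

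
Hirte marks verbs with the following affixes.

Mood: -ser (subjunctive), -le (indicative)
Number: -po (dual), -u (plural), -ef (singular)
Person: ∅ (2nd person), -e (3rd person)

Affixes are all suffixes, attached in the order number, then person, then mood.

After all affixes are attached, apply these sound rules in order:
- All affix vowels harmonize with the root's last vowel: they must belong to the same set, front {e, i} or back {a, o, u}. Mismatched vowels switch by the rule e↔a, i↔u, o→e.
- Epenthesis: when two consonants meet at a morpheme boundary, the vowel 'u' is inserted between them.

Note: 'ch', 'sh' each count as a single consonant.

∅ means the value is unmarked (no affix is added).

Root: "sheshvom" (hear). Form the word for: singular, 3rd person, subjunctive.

Attach number singular -ef → sheshvomef.
Attach person 3rd person -e → sheshvomefe.
Attach mood subjunctive -ser → sheshvomefeser.
Apply vowel harmony: sheshvomefeser → sheshvomafasar.
Epenthesis: no change.

sheshvomafasar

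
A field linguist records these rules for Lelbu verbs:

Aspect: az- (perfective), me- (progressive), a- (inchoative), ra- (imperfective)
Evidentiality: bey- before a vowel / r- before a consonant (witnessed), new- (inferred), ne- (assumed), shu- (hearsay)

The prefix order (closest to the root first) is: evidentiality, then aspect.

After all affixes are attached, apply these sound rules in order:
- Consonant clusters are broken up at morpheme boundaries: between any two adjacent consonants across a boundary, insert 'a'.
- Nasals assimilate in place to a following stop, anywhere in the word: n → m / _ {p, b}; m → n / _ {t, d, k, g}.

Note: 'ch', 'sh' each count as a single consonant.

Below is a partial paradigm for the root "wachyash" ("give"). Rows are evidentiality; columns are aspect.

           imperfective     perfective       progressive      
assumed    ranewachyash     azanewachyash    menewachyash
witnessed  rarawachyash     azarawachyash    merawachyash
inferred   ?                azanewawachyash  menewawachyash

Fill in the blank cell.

Attach evidentiality inferred new- → newwachyash.
Attach aspect imperfective ra- → ranewwachyash.
Apply epenthesis: ranewwachyash → ranewawachyash.
Nasal assimilation: no change.

ranewawachyash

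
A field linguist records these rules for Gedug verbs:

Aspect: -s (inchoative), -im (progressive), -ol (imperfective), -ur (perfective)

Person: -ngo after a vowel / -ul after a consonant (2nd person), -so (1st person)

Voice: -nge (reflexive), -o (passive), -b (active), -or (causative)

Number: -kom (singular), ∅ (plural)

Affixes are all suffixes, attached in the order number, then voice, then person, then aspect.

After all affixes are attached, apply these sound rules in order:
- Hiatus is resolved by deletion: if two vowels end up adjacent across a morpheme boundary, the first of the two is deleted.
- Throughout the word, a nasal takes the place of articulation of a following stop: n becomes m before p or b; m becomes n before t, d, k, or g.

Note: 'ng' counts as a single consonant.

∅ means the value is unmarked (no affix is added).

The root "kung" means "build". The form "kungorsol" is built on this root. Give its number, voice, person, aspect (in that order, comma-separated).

Segment: kung-or-so-ol.
number: ∅ → plural.
voice: -or → causative.
person: -so → 1st person.
aspect: -ol → imperfective.

plural, causative, 1st person, imperfective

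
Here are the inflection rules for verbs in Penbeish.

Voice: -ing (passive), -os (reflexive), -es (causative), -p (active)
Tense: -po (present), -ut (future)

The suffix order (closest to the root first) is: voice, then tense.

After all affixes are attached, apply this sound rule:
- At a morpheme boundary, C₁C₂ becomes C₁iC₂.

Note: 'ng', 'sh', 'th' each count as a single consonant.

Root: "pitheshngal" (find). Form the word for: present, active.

Attach voice active -p → pitheshngalp.
Attach tense present -po → pitheshngalppo.
Apply epenthesis: pitheshngalppo → pitheshngalipipo.

pitheshngalipipo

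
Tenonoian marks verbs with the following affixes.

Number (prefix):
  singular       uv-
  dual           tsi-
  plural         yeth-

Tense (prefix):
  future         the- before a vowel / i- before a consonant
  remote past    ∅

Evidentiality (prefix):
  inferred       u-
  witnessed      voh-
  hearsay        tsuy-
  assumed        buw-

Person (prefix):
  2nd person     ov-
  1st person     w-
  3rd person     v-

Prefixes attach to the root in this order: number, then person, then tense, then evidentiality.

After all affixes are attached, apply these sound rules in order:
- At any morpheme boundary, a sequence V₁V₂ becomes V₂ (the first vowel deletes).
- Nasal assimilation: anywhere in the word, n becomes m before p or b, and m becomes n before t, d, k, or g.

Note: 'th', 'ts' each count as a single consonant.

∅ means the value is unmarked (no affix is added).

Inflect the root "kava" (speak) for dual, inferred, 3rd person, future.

Attach number dual tsi- → tsikava.
Attach person 3rd person v- → vtsikava.
Attach tense future i- (before consonant 'v') → ivtsikava.
Attach evidentiality inferred u- → uivtsikava.
Apply vowel deletion: uivtsikava → ivtsikava.
Nasal assimilation: no change.

ivtsikava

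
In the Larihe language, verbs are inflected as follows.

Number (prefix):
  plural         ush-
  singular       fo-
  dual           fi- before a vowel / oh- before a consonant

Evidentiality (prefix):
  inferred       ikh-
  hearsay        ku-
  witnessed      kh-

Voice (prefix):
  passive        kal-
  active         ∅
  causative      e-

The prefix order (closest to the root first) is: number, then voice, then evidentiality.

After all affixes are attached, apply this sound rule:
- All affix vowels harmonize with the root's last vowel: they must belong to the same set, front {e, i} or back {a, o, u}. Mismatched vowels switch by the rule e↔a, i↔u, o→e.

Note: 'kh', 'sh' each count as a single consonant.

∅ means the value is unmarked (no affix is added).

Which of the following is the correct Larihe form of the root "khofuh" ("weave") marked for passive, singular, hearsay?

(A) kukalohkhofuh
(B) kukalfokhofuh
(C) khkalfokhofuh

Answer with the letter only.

Attach number singular fo- → fokhofuh.
Attach voice passive kal- → kalfokhofuh.
Attach evidentiality hearsay ku- → kukalfokhofuh.
Vowel harmony: no change.
So the correct form is kukalfokhofuh, option (B).
(A) kukalohkhofuh is wrong: it uses dual instead of singular for number.
(C) khkalfokhofuh is wrong: it uses witnessed instead of hearsay for evidentiality.

B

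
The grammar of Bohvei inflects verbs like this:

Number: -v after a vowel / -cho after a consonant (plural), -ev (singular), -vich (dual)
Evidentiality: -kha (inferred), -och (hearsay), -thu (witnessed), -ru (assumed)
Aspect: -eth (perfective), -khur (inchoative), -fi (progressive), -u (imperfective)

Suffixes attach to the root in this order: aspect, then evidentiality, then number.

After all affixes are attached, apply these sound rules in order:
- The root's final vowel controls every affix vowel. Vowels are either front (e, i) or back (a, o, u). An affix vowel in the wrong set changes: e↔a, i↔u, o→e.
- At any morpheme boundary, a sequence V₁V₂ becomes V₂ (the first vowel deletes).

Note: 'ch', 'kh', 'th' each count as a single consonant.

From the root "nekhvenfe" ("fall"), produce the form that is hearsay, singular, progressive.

Attach aspect progressive -fi → nekhvenfefi.
Attach evidentiality hearsay -och → nekhvenfefioch.
Attach number singular -ev → nekhvenfefiochev.
Apply vowel harmony: nekhvenfefiochev → nekhvenfefiechev.
Apply vowel deletion: nekhvenfefiechev → nekhvenfefechev.

nekhvenfefechev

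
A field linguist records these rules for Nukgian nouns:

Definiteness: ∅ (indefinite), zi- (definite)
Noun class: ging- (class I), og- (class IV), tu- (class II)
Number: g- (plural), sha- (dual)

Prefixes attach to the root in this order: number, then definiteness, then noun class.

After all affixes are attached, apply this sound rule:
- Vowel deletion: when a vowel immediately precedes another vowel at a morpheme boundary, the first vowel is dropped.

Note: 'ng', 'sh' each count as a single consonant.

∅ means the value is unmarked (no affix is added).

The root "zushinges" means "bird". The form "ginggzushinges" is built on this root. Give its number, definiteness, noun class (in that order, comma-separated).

Segment: ging-g-zushinges.
number: g- → plural.
definiteness: ∅ → indefinite.
noun class: ging- → class I.

plural, indefinite, class I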